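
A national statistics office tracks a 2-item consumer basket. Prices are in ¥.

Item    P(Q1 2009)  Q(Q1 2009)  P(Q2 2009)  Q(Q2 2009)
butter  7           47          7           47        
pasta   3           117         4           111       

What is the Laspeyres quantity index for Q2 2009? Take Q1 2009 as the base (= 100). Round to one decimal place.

97.4

Laspeyres quantity index uses base-period prices as weights.
ΣP(Q1 2009)·Q(Q2 2009) = 7×47 + 3×111 = 329 + 333 = 662
ΣP(Q1 2009)·Q(Q1 2009) = 7×47 + 3×117 = 329 + 351 = 680
Index = 662 / 680 × 100 = 97.3529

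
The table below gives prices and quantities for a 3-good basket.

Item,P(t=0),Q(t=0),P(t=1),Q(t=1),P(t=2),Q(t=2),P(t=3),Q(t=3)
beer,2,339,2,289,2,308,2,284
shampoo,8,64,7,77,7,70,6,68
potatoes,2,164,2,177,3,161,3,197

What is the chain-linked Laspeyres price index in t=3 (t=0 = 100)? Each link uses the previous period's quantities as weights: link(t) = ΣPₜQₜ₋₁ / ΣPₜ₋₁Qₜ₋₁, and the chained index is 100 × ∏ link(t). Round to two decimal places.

Link t=0→t=1:
ΣP(t=1)Q(t=0) = 2×339 + 7×64 + 2×164 = 678 + 448 + 328 = 1454
ΣP(t=0)Q(t=0) = 2×339 + 8×64 + 2×164 = 678 + 512 + 328 = 1518
link = 1454/1518 = 0.957839
Link t=1→t=2:
ΣP(t=2)Q(t=1) = 2×289 + 7×77 + 3×177 = 578 + 539 + 531 = 1648
ΣP(t=1)Q(t=1) = 2×289 + 7×77 + 2×177 = 578 + 539 + 354 = 1471
link = 1648/1471 = 1.120326
Link t=2→t=3:
ΣP(t=3)Q(t=2) = 2×308 + 6×70 + 3×161 = 616 + 420 + 483 = 1519
ΣP(t=2)Q(t=2) = 2×308 + 7×70 + 3×161 = 616 + 490 + 483 = 1589
link = 1519/1589 = 0.955947
Chained index = 100 × 0.957839 × 1.120326 × 0.955947 = 102.5820

102.58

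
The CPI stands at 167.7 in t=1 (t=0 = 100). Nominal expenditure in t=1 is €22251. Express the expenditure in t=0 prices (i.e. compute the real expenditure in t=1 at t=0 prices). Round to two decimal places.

13268.34

Real = Nominal ÷ (Index/100) = 22251 ÷ (167.7/100)
     = 22251 ÷ 1.677 = 13268.3363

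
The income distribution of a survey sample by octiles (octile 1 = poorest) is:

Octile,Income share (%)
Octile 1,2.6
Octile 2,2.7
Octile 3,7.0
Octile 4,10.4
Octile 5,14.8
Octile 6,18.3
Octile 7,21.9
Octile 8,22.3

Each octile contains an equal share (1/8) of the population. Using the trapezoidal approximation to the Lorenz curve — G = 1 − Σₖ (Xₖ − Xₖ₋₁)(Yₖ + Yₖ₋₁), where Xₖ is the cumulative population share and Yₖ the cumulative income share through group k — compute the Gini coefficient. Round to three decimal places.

Cumulative income shares Yₖ: 0.0260, 0.0530, 0.1230, 0.2270, 0.3750, 0.5580, 0.7770, 1.0000
Σ (Xₖ−Xₖ₋₁)(Yₖ+Yₖ₋₁) = (1/8)(0.0260+0.0000) + (1/8)(0.0530+0.0260) + (1/8)(0.1230+0.0530) + (1/8)(0.2270+0.1230) + (1/8)(0.3750+0.2270) + (1/8)(0.5580+0.3750) + (1/8)(0.7770+0.5580) + (1/8)(1.0000+0.7770)
  = 0.0033 + 0.0099 + 0.0220 + 0.0438 + 0.0753 + 0.1166 + 0.1669 + 0.2221 = 0.6598
G = 1 − 0.6598 = 0.3402

0.340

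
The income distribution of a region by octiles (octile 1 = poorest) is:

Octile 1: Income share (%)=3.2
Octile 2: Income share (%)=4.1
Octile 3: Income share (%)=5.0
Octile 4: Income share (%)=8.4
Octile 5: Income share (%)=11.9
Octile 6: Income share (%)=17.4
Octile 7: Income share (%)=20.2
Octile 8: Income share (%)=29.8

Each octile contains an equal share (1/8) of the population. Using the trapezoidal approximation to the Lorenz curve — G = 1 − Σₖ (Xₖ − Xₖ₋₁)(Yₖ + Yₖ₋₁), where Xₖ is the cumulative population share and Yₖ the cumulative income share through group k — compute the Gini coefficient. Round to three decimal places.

0.384

Cumulative income shares Yₖ: 0.0320, 0.0730, 0.1230, 0.2070, 0.3260, 0.5000, 0.7020, 1.0000
Σ (Xₖ−Xₖ₋₁)(Yₖ+Yₖ₋₁) = (1/8)(0.0320+0.0000) + (1/8)(0.0730+0.0320) + (1/8)(0.1230+0.0730) + (1/8)(0.2070+0.1230) + (1/8)(0.3260+0.2070) + (1/8)(0.5000+0.3260) + (1/8)(0.7020+0.5000) + (1/8)(1.0000+0.7020)
  = 0.0040 + 0.0131 + 0.0245 + 0.0413 + 0.0666 + 0.1033 + 0.1502 + 0.2127 = 0.6158
G = 1 − 0.6158 = 0.3842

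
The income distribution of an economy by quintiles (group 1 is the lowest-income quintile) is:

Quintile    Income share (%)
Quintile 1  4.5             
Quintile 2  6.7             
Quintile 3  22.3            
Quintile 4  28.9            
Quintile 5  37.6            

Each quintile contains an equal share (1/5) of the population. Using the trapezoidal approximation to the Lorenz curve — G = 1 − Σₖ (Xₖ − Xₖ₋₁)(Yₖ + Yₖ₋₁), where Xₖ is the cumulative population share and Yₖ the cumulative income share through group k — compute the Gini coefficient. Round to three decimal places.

Cumulative income shares Yₖ: 0.0450, 0.1120, 0.3350, 0.6240, 1.0000
Σ (Xₖ−Xₖ₋₁)(Yₖ+Yₖ₋₁) = (1/5)(0.0450+0.0000) + (1/5)(0.1120+0.0450) + (1/5)(0.3350+0.1120) + (1/5)(0.6240+0.3350) + (1/5)(1.0000+0.6240)
  = 0.0090 + 0.0314 + 0.0894 + 0.1918 + 0.3248 = 0.6464
G = 1 − 0.6464 = 0.3536

0.354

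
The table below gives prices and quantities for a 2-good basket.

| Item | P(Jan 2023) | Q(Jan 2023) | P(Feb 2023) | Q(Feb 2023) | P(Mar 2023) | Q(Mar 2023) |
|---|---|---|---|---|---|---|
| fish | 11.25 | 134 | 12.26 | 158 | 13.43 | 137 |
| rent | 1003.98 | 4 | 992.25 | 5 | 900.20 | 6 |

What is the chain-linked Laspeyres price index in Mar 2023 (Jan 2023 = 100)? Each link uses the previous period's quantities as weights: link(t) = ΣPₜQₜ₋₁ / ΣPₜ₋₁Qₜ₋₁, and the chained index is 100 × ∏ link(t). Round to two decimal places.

Link Jan 2023→Feb 2023:
ΣP(Feb 2023)Q(Jan 2023) = 12.26×134 + 992.25×4 = 1642.84 + 3969 = 5611.84
ΣP(Jan 2023)Q(Jan 2023) = 11.25×134 + 1003.98×4 = 1507.5 + 4015.92 = 5523.42
link = 5611.84/5523.42 = 1.016008
Link Feb 2023→Mar 2023:
ΣP(Mar 2023)Q(Feb 2023) = 13.43×158 + 900.20×5 = 2121.94 + 4501 = 6622.94
ΣP(Feb 2023)Q(Feb 2023) = 12.26×158 + 992.25×5 = 1937.08 + 4961.25 = 6898.33
link = 6622.94/6898.33 = 0.960079
Chained index = 100 × 1.016008 × 0.960079 = 97.5448

97.54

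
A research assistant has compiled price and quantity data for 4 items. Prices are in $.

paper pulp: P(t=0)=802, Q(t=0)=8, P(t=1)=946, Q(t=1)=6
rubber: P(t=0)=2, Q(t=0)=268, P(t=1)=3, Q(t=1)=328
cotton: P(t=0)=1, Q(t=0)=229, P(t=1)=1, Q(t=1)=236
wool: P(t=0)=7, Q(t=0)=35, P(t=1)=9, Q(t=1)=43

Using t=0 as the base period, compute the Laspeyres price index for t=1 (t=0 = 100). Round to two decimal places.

120.06

Laspeyres price index uses base-period quantities as weights.
ΣP(t=1)·Q(t=0) = 946×8 + 3×268 + 1×229 + 9×35 = 7568 + 804 + 229 + 315 = 8916
ΣP(t=0)·Q(t=0) = 802×8 + 2×268 + 1×229 + 7×35 = 6416 + 536 + 229 + 245 = 7426
Index = 8916 / 7426 × 100 = 120.0646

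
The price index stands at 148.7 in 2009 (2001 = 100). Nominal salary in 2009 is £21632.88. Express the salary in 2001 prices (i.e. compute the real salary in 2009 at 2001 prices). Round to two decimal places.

14548.00

Real = Nominal ÷ (Index/100) = 21632.88 ÷ (148.7/100)
     = 21632.88 ÷ 1.487 = 14548.0027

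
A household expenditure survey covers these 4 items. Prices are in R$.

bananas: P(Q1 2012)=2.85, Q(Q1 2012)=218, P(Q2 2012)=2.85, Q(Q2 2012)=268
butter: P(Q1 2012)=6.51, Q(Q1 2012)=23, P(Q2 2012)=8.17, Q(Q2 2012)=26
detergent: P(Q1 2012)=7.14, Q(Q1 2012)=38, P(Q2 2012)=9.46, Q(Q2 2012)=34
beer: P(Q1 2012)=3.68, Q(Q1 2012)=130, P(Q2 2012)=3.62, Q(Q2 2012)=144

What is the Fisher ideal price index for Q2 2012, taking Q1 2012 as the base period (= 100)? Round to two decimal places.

107.22

Laspeyres component (base-period weights):
ΣP(Q2 2012)Q(Q1 2012) = 2.85×218 + 8.17×23 + 9.46×38 + 3.62×130 = 621.3 + 187.91 + 359.48 + 470.6 = 1639.29
ΣP(Q1 2012)Q(Q1 2012) = 2.85×218 + 6.51×23 + 7.14×38 + 3.68×130 = 621.3 + 149.73 + 271.32 + 478.4 = 1520.75
L = 1639.29 / 1520.75 × 100 = 107.7948
Paasche component (current-period weights):
ΣP(Q2 2012)Q(Q2 2012) = 2.85×268 + 8.17×26 + 9.46×34 + 3.62×144 = 763.8 + 212.42 + 321.64 + 521.28 = 1819.14
ΣP(Q1 2012)Q(Q2 2012) = 2.85×268 + 6.51×26 + 7.14×34 + 3.68×144 = 763.8 + 169.26 + 242.76 + 529.92 = 1705.74
P = 1819.14 / 1705.74 × 100 = 106.6481
Fisher = √(L × P) = √(107.7948 × 106.6481) = 107.2200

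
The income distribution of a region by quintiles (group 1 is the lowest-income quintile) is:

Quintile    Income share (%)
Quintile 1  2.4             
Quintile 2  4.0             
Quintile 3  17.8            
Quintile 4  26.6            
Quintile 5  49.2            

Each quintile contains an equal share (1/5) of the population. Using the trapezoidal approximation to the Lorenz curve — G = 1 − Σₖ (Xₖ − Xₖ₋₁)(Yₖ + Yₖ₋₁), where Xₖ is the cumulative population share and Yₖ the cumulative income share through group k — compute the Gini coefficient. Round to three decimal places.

Cumulative income shares Yₖ: 0.0240, 0.0640, 0.2420, 0.5080, 1.0000
Σ (Xₖ−Xₖ₋₁)(Yₖ+Yₖ₋₁) = (1/5)(0.0240+0.0000) + (1/5)(0.0640+0.0240) + (1/5)(0.2420+0.0640) + (1/5)(0.5080+0.2420) + (1/5)(1.0000+0.5080)
  = 0.0048 + 0.0176 + 0.0612 + 0.1500 + 0.3016 = 0.5352
G = 1 − 0.5352 = 0.4648

0.465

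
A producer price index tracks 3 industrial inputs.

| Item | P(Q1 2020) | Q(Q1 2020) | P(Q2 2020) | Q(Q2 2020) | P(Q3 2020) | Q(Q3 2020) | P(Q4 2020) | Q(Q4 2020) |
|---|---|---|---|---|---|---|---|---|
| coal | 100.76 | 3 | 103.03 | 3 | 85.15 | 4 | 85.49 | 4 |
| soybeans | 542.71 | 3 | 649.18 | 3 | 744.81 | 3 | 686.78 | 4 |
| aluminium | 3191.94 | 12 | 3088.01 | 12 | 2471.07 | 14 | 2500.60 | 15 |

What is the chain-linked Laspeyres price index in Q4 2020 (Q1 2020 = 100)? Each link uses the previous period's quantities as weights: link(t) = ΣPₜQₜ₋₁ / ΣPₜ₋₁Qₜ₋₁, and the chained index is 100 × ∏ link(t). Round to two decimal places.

Link Q1 2020→Q2 2020:
ΣP(Q2 2020)Q(Q1 2020) = 103.03×3 + 649.18×3 + 3088.01×12 = 309.09 + 1947.54 + 37056.12 = 39312.75
ΣP(Q1 2020)Q(Q1 2020) = 100.76×3 + 542.71×3 + 3191.94×12 = 302.28 + 1628.13 + 38303.28 = 40233.69
link = 39312.75/40233.69 = 0.977110
Link Q2 2020→Q3 2020:
ΣP(Q3 2020)Q(Q2 2020) = 85.15×3 + 744.81×3 + 2471.07×12 = 255.45 + 2234.43 + 29652.84 = 32142.72
ΣP(Q2 2020)Q(Q2 2020) = 103.03×3 + 649.18×3 + 3088.01×12 = 309.09 + 1947.54 + 37056.12 = 39312.75
link = 32142.72/39312.75 = 0.817616
Link Q3 2020→Q4 2020:
ΣP(Q4 2020)Q(Q3 2020) = 85.49×4 + 686.78×3 + 2500.60×14 = 341.96 + 2060.34 + 35008.4 = 37410.7
ΣP(Q3 2020)Q(Q3 2020) = 85.15×4 + 744.81×3 + 2471.07×14 = 340.6 + 2234.43 + 34594.98 = 37170.01
link = 37410.7/37170.01 = 1.006475
Chained index = 100 × 0.977110 × 0.817616 × 1.006475 = 80.4074

80.41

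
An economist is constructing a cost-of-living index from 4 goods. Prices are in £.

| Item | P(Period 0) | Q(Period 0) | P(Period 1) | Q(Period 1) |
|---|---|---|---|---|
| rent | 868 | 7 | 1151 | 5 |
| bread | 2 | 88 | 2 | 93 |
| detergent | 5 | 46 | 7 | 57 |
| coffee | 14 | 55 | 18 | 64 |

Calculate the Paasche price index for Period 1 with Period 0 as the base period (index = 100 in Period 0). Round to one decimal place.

131.3

Paasche price index uses current-period quantities as weights.
ΣP(Period 1)·Q(Period 1) = 1151×5 + 2×93 + 7×57 + 18×64 = 5755 + 186 + 399 + 1152 = 7492
ΣP(Period 0)·Q(Period 1) = 868×5 + 2×93 + 5×57 + 14×64 = 4340 + 186 + 285 + 896 = 5707
Index = 7492 / 5707 × 100 = 131.2774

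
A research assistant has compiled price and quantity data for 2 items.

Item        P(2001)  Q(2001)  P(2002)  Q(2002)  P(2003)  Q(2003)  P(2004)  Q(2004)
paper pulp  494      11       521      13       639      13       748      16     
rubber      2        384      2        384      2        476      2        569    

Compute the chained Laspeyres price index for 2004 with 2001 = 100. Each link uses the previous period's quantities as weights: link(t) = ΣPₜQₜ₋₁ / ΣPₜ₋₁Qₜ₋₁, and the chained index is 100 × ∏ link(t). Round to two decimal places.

145.40

Link 2001→2002:
ΣP(2002)Q(2001) = 521×11 + 2×384 = 5731 + 768 = 6499
ΣP(2001)Q(2001) = 494×11 + 2×384 = 5434 + 768 = 6202
link = 6499/6202 = 1.047888
Link 2002→2003:
ΣP(2003)Q(2002) = 639×13 + 2×384 = 8307 + 768 = 9075
ΣP(2002)Q(2002) = 521×13 + 2×384 = 6773 + 768 = 7541
link = 9075/7541 = 1.203421
Link 2003→2004:
ΣP(2004)Q(2003) = 748×13 + 2×476 = 9724 + 952 = 10676
ΣP(2003)Q(2003) = 639×13 + 2×476 = 8307 + 952 = 9259
link = 10676/9259 = 1.153040
Chained index = 100 × 1.047888 × 1.203421 × 1.153040 = 145.4042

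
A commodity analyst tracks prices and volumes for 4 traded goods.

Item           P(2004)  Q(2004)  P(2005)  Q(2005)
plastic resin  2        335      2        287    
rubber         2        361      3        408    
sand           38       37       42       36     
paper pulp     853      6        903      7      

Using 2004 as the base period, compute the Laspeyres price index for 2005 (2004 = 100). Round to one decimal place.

Laspeyres price index uses base-period quantities as weights.
ΣP(2005)·Q(2004) = 2×335 + 3×361 + 42×37 + 903×6 = 670 + 1083 + 1554 + 5418 = 8725
ΣP(2004)·Q(2004) = 2×335 + 2×361 + 38×37 + 853×6 = 670 + 722 + 1406 + 5118 = 7916
Index = 8725 / 7916 × 100 = 110.2198

110.2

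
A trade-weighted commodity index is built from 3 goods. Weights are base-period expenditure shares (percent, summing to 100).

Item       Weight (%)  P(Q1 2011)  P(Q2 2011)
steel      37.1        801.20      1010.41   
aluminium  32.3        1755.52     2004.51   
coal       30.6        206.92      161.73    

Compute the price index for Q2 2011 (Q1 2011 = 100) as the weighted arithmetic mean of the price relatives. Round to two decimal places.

steel: 37.1 × (1010.41/801.20) = 37.1 × 1.261121 = 46.7876
aluminium: 32.3 × (2004.51/1755.52) = 32.3 × 1.141833 = 36.8812
coal: 30.6 × (161.73/206.92) = 30.6 × 0.781606 = 23.9172
Index = Σ wᵢ·(p₁ᵢ/p₀ᵢ) = 46.7876 + 36.8812 + 23.9172 = 107.5859

107.59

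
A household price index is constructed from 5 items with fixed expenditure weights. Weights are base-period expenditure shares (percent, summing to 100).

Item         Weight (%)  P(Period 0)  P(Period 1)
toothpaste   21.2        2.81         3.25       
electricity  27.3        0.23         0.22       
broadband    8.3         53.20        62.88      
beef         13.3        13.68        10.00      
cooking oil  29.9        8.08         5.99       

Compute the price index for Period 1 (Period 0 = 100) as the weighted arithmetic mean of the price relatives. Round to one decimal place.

toothpaste: 21.2 × (3.25/2.81) = 21.2 × 1.156584 = 24.5196
electricity: 27.3 × (0.22/0.23) = 27.3 × 0.956522 = 26.1130
broadband: 8.3 × (62.88/53.20) = 8.3 × 1.181955 = 9.8102
beef: 13.3 × (10.00/13.68) = 13.3 × 0.730994 = 9.7222
cooking oil: 29.9 × (5.99/8.08) = 29.9 × 0.741337 = 22.1660
Index = Σ wᵢ·(p₁ᵢ/p₀ᵢ) = 24.5196 + 26.1130 + 9.8102 + 9.7222 + 22.1660 = 92.3310

92.3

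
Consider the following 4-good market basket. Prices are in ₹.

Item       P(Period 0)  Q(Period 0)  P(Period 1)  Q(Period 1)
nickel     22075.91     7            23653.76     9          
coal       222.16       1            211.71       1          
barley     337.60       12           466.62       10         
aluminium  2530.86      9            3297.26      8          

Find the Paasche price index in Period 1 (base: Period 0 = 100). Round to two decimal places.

Paasche price index uses current-period quantities as weights.
ΣP(Period 1)·Q(Period 1) = 23653.76×9 + 211.71×1 + 466.62×10 + 3297.26×8 = 212883.84 + 211.71 + 4666.2 + 26378.08 = 244139.83
ΣP(Period 0)·Q(Period 1) = 22075.91×9 + 222.16×1 + 337.60×10 + 2530.86×8 = 198683.19 + 222.16 + 3376 + 20246.88 = 222528.23
Index = 244139.83 / 222528.23 × 100 = 109.7118

109.71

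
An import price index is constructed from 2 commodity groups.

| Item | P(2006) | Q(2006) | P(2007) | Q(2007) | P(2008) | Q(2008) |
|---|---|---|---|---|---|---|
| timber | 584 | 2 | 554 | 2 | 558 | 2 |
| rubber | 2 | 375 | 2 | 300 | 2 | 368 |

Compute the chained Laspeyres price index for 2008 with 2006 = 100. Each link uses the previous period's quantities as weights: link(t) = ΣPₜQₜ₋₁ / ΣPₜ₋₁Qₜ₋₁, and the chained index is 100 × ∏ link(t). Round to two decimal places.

Link 2006→2007:
ΣP(2007)Q(2006) = 554×2 + 2×375 = 1108 + 750 = 1858
ΣP(2006)Q(2006) = 584×2 + 2×375 = 1168 + 750 = 1918
link = 1858/1918 = 0.968717
Link 2007→2008:
ΣP(2008)Q(2007) = 558×2 + 2×300 = 1116 + 600 = 1716
ΣP(2007)Q(2007) = 554×2 + 2×300 = 1108 + 600 = 1708
link = 1716/1708 = 1.004684
Chained index = 100 × 0.968717 × 1.004684 = 97.3255

97.33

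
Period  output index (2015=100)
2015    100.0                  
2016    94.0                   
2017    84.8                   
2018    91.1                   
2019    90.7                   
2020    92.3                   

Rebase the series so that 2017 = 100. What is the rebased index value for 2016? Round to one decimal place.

Rebased(2016) = 94.0 / 84.8 × 100 = 110.8491

110.8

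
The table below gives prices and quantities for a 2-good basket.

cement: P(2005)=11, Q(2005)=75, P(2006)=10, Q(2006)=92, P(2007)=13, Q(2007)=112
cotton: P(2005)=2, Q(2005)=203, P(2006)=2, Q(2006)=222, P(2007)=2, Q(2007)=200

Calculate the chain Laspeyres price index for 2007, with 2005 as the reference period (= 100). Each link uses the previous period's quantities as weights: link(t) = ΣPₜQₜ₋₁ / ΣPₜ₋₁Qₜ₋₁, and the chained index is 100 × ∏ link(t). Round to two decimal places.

112.91

Link 2005→2006:
ΣP(2006)Q(2005) = 10×75 + 2×203 = 750 + 406 = 1156
ΣP(2005)Q(2005) = 11×75 + 2×203 = 825 + 406 = 1231
link = 1156/1231 = 0.939074
Link 2006→2007:
ΣP(2007)Q(2006) = 13×92 + 2×222 = 1196 + 444 = 1640
ΣP(2006)Q(2006) = 10×92 + 2×222 = 920 + 444 = 1364
link = 1640/1364 = 1.202346
Chained index = 100 × 0.939074 × 1.202346 = 112.9092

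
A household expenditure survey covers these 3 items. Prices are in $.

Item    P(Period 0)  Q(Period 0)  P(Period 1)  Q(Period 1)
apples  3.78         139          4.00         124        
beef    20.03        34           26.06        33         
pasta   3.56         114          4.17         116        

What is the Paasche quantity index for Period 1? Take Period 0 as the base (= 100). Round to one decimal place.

Paasche quantity index uses current-period prices as weights.
ΣP(Period 1)·Q(Period 1) = 4.00×124 + 26.06×33 + 4.17×116 = 496 + 859.98 + 483.72 = 1839.7
ΣP(Period 1)·Q(Period 0) = 4.00×139 + 26.06×34 + 4.17×114 = 556 + 886.04 + 475.38 = 1917.42
Index = 1839.7 / 1917.42 × 100 = 95.9466

95.9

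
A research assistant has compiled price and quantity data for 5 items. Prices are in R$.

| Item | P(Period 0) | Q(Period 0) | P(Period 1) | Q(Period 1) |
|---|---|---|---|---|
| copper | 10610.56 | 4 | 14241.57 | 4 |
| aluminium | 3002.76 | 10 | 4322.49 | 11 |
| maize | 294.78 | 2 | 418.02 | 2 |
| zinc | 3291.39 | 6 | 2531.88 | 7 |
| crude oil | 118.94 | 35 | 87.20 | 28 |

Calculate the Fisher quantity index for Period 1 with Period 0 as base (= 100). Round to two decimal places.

Laspeyres component (base-period weights):
ΣP(Period 0)Q(Period 1) = 10610.56×4 + 3002.76×11 + 294.78×2 + 3291.39×7 + 118.94×28 = 42442.24 + 33030.36 + 589.56 + 23039.73 + 3330.32 = 102432.21
ΣP(Period 0)Q(Period 0) = 10610.56×4 + 3002.76×10 + 294.78×2 + 3291.39×6 + 118.94×35 = 42442.24 + 30027.6 + 589.56 + 19748.34 + 4162.9 = 96970.64
L = 102432.21 / 96970.64 × 100 = 105.6322
Paasche component (current-period weights):
ΣP(Period 1)Q(Period 1) = 14241.57×4 + 4322.49×11 + 418.02×2 + 2531.88×7 + 87.20×28 = 56966.28 + 47547.39 + 836.04 + 17723.16 + 2441.6 = 125514.47
ΣP(Period 1)Q(Period 0) = 14241.57×4 + 4322.49×10 + 418.02×2 + 2531.88×6 + 87.20×35 = 56966.28 + 43224.9 + 836.04 + 15191.28 + 3052 = 119270.5
P = 125514.47 / 119270.5 × 100 = 105.2351
Fisher = √(L × P) = √(105.6322 × 105.2351) = 105.4335

105.43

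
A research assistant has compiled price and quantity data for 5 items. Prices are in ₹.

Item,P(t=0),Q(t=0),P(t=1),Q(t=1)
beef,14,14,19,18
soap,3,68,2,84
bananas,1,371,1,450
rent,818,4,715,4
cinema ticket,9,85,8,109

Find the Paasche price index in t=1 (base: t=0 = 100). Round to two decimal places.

Paasche price index uses current-period quantities as weights.
ΣP(t=1)·Q(t=1) = 19×18 + 2×84 + 1×450 + 715×4 + 8×109 = 342 + 168 + 450 + 2860 + 872 = 4692
ΣP(t=0)·Q(t=1) = 14×18 + 3×84 + 1×450 + 818×4 + 9×109 = 252 + 252 + 450 + 3272 + 981 = 5207
Index = 4692 / 5207 × 100 = 90.1095

90.11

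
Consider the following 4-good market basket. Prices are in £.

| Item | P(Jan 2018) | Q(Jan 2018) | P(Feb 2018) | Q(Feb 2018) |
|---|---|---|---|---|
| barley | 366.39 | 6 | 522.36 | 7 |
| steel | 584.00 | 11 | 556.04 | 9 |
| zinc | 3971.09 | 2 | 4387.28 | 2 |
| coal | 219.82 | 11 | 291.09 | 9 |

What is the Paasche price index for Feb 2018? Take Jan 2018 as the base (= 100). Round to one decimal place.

Paasche price index uses current-period quantities as weights.
ΣP(Feb 2018)·Q(Feb 2018) = 522.36×7 + 556.04×9 + 4387.28×2 + 291.09×9 = 3656.52 + 5004.36 + 8774.56 + 2619.81 = 20055.25
ΣP(Jan 2018)·Q(Feb 2018) = 366.39×7 + 584.00×9 + 3971.09×2 + 219.82×9 = 2564.73 + 5256 + 7942.18 + 1978.38 = 17741.29
Index = 20055.25 / 17741.29 × 100 = 113.0428

113.0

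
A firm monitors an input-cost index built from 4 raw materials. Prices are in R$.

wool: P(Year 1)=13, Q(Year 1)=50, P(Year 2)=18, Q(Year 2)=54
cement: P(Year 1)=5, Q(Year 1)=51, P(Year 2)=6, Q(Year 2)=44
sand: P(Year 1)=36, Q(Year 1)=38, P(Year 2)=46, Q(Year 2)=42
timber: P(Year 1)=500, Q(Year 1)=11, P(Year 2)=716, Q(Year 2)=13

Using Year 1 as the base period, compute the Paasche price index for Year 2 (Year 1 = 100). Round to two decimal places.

Paasche price index uses current-period quantities as weights.
ΣP(Year 2)·Q(Year 2) = 18×54 + 6×44 + 46×42 + 716×13 = 972 + 264 + 1932 + 9308 = 12476
ΣP(Year 1)·Q(Year 2) = 13×54 + 5×44 + 36×42 + 500×13 = 702 + 220 + 1512 + 6500 = 8934
Index = 12476 / 8934 × 100 = 139.6463

139.65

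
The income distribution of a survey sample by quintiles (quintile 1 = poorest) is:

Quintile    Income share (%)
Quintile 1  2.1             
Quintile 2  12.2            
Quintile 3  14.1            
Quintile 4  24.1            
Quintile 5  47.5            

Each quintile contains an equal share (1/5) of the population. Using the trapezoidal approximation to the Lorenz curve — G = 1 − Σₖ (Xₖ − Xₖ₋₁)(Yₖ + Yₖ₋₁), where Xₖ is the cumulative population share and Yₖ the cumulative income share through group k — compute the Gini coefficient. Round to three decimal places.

Cumulative income shares Yₖ: 0.0210, 0.1430, 0.2840, 0.5250, 1.0000
Σ (Xₖ−Xₖ₋₁)(Yₖ+Yₖ₋₁) = (1/5)(0.0210+0.0000) + (1/5)(0.1430+0.0210) + (1/5)(0.2840+0.1430) + (1/5)(0.5250+0.2840) + (1/5)(1.0000+0.5250)
  = 0.0042 + 0.0328 + 0.0854 + 0.1618 + 0.3050 = 0.5892
G = 1 − 0.5892 = 0.4108

0.411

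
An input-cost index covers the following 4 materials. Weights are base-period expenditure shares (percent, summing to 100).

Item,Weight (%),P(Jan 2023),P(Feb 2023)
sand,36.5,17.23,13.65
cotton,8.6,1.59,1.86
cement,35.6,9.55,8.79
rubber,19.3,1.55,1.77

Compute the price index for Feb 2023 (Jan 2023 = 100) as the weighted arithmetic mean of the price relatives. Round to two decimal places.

93.78

sand: 36.5 × (13.65/17.23) = 36.5 × 0.792223 = 28.9161
cotton: 8.6 × (1.86/1.59) = 8.6 × 1.169811 = 10.0604
cement: 35.6 × (8.79/9.55) = 35.6 × 0.920419 = 32.7669
rubber: 19.3 × (1.77/1.55) = 19.3 × 1.141935 = 22.0394
Index = Σ wᵢ·(p₁ᵢ/p₀ᵢ) = 28.9161 + 10.0604 + 32.7669 + 22.0394 = 93.7828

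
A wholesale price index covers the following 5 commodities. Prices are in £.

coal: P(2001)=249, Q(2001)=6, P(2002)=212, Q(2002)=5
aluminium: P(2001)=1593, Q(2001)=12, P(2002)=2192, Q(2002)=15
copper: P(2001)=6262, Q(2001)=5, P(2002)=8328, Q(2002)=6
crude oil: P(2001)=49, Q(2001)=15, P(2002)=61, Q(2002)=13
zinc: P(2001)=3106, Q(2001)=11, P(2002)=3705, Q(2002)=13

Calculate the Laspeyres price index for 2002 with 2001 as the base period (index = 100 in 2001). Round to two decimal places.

127.72

Laspeyres price index uses base-period quantities as weights.
ΣP(2002)·Q(2001) = 212×6 + 2192×12 + 8328×5 + 61×15 + 3705×11 = 1272 + 26304 + 41640 + 915 + 40755 = 110886
ΣP(2001)·Q(2001) = 249×6 + 1593×12 + 6262×5 + 49×15 + 3106×11 = 1494 + 19116 + 31310 + 735 + 34166 = 86821
Index = 110886 / 86821 × 100 = 127.7179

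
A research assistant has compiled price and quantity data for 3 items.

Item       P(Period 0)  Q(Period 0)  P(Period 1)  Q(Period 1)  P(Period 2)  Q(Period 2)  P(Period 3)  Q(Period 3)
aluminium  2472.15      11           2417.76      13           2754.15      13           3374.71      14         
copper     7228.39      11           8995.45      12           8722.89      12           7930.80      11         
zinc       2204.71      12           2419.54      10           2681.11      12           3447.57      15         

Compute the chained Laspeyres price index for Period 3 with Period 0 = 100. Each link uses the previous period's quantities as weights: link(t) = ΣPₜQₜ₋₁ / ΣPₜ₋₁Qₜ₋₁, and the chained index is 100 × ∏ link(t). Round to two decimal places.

Link Period 0→Period 1:
ΣP(Period 1)Q(Period 0) = 2417.76×11 + 8995.45×11 + 2419.54×12 = 26595.36 + 98949.95 + 29034.48 = 154579.79
ΣP(Period 0)Q(Period 0) = 2472.15×11 + 7228.39×11 + 2204.71×12 = 27193.65 + 79512.29 + 26456.52 = 133162.46
link = 154579.79/133162.46 = 1.160836
Link Period 1→Period 2:
ΣP(Period 2)Q(Period 1) = 2754.15×13 + 8722.89×12 + 2681.11×10 = 35803.95 + 104674.68 + 26811.1 = 167289.73
ΣP(Period 1)Q(Period 1) = 2417.76×13 + 8995.45×12 + 2419.54×10 = 31430.88 + 107945.4 + 24195.4 = 163571.68
link = 167289.73/163571.68 = 1.022730
Link Period 2→Period 3:
ΣP(Period 3)Q(Period 2) = 3374.71×13 + 7930.80×12 + 3447.57×12 = 43871.23 + 95169.6 + 41370.84 = 180411.67
ΣP(Period 2)Q(Period 2) = 2754.15×13 + 8722.89×12 + 2681.11×12 = 35803.95 + 104674.68 + 32173.32 = 172651.95
link = 180411.67/172651.95 = 1.044944
Chained index = 100 × 1.160836 × 1.022730 × 1.044944 = 124.0581

124.06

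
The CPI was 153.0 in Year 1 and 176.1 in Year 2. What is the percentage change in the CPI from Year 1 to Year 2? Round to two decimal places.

15.10%

Change = (176.1 − 153.0) / 153.0 × 100
       = 23.1 / 153.0 × 100 = 15.0980%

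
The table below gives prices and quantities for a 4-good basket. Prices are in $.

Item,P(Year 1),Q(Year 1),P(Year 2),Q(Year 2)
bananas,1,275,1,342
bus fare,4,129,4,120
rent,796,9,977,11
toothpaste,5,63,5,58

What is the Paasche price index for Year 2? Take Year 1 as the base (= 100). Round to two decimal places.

120.18

Paasche price index uses current-period quantities as weights.
ΣP(Year 2)·Q(Year 2) = 1×342 + 4×120 + 977×11 + 5×58 = 342 + 480 + 10747 + 290 = 11859
ΣP(Year 1)·Q(Year 2) = 1×342 + 4×120 + 796×11 + 5×58 = 342 + 480 + 8756 + 290 = 9868
Index = 11859 / 9868 × 100 = 120.1763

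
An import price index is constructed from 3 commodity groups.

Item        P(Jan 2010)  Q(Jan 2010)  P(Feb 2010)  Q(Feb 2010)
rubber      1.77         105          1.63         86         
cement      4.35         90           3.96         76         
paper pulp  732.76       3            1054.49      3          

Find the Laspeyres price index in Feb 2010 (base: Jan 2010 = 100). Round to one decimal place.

133.0

Laspeyres price index uses base-period quantities as weights.
ΣP(Feb 2010)·Q(Jan 2010) = 1.63×105 + 3.96×90 + 1054.49×3 = 171.15 + 356.4 + 3163.47 = 3691.02
ΣP(Jan 2010)·Q(Jan 2010) = 1.77×105 + 4.35×90 + 732.76×3 = 185.85 + 391.5 + 2198.28 = 2775.63
Index = 3691.02 / 2775.63 × 100 = 132.9795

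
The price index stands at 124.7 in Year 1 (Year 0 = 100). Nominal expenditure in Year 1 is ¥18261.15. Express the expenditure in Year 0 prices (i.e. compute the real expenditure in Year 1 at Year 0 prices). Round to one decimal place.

Real = Nominal ÷ (Index/100) = 18261.15 ÷ (124.7/100)
     = 18261.15 ÷ 1.247 = 14644.0658

14644.1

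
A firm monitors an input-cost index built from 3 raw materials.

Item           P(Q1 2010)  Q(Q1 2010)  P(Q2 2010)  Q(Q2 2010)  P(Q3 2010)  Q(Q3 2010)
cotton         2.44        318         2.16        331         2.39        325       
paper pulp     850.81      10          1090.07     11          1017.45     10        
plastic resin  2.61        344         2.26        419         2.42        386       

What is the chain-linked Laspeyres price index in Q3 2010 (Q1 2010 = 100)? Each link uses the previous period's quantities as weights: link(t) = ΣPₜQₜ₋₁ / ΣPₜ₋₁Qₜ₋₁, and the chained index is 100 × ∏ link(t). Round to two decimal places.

115.61

Link Q1 2010→Q2 2010:
ΣP(Q2 2010)Q(Q1 2010) = 2.16×318 + 1090.07×10 + 2.26×344 = 686.88 + 10900.7 + 777.44 = 12365.02
ΣP(Q1 2010)Q(Q1 2010) = 2.44×318 + 850.81×10 + 2.61×344 = 775.92 + 8508.1 + 897.84 = 10181.86
link = 12365.02/10181.86 = 1.214417
Link Q2 2010→Q3 2010:
ΣP(Q3 2010)Q(Q2 2010) = 2.39×331 + 1017.45×11 + 2.42×419 = 791.09 + 11191.95 + 1013.98 = 12997.02
ΣP(Q2 2010)Q(Q2 2010) = 2.16×331 + 1090.07×11 + 2.26×419 = 714.96 + 11990.77 + 946.94 = 13652.67
link = 12997.02/13652.67 = 0.951976
Chained index = 100 × 1.214417 × 0.951976 = 115.6096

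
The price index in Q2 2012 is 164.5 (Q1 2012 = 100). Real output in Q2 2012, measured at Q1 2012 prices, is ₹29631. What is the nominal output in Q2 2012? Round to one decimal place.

48743.0

Nominal = Real × (Index/100) = 29631 × (164.5/100)
        = 29631 × 1.645 = 48742.9950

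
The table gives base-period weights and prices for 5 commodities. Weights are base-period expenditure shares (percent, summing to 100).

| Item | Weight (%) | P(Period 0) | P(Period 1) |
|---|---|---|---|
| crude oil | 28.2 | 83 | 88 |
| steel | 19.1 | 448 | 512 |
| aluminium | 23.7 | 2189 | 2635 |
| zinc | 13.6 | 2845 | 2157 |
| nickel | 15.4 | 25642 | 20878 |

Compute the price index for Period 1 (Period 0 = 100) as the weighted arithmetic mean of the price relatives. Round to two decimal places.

103.11

crude oil: 28.2 × (88/83) = 28.2 × 1.060241 = 29.8988
steel: 19.1 × (512/448) = 19.1 × 1.142857 = 21.8286
aluminium: 23.7 × (2635/2189) = 23.7 × 1.203746 = 28.5288
zinc: 13.6 × (2157/2845) = 13.6 × 0.758172 = 10.3111
nickel: 15.4 × (20878/25642) = 15.4 × 0.814211 = 12.5389
Index = Σ wᵢ·(p₁ᵢ/p₀ᵢ) = 29.8988 + 21.8286 + 28.5288 + 10.3111 + 12.5389 = 103.1061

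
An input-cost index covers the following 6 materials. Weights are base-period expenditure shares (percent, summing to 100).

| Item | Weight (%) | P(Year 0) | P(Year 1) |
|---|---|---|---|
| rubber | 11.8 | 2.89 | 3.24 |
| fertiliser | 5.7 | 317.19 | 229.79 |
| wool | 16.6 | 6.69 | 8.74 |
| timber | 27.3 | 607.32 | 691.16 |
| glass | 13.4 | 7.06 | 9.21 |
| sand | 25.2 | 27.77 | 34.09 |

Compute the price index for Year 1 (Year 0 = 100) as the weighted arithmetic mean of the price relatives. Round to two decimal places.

118.53

rubber: 11.8 × (3.24/2.89) = 11.8 × 1.121107 = 13.2291
fertiliser: 5.7 × (229.79/317.19) = 5.7 × 0.724455 = 4.1294
wool: 16.6 × (8.74/6.69) = 16.6 × 1.306428 = 21.6867
timber: 27.3 × (691.16/607.32) = 27.3 × 1.138049 = 31.0687
glass: 13.4 × (9.21/7.06) = 13.4 × 1.304533 = 17.4807
sand: 25.2 × (34.09/27.77) = 25.2 × 1.227584 = 30.9351
Index = Σ wᵢ·(p₁ᵢ/p₀ᵢ) = 13.2291 + 4.1294 + 21.6867 + 31.0687 + 17.4807 + 30.9351 = 118.5297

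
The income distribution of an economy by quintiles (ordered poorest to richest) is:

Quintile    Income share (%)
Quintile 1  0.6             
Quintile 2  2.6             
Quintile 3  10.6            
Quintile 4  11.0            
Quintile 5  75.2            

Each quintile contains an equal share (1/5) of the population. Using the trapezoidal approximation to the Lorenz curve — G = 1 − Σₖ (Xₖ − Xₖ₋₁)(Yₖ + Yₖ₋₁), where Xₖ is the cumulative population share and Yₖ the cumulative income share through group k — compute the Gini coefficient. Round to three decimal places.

0.630

Cumulative income shares Yₖ: 0.0060, 0.0320, 0.1380, 0.2480, 1.0000
Σ (Xₖ−Xₖ₋₁)(Yₖ+Yₖ₋₁) = (1/5)(0.0060+0.0000) + (1/5)(0.0320+0.0060) + (1/5)(0.1380+0.0320) + (1/5)(0.2480+0.1380) + (1/5)(1.0000+0.2480)
  = 0.0012 + 0.0076 + 0.0340 + 0.0772 + 0.2496 = 0.3696
G = 1 − 0.3696 = 0.6304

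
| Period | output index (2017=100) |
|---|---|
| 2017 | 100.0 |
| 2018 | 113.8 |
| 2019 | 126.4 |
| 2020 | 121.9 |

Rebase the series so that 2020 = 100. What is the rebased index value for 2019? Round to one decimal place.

103.7

Rebased(2019) = 126.4 / 121.9 × 100 = 103.6916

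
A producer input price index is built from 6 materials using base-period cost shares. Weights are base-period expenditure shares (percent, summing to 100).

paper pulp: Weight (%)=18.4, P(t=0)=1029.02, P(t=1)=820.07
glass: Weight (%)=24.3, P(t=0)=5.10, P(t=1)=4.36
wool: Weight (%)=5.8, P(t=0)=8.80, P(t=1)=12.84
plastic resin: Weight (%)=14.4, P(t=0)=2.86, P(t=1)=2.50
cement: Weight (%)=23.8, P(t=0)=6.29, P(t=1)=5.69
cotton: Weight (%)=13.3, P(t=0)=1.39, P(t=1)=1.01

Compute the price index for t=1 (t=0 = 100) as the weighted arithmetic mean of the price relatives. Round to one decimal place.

paper pulp: 18.4 × (820.07/1029.02) = 18.4 × 0.796943 = 14.6637
glass: 24.3 × (4.36/5.10) = 24.3 × 0.854902 = 20.7741
wool: 5.8 × (12.84/8.80) = 5.8 × 1.459091 = 8.4627
plastic resin: 14.4 × (2.50/2.86) = 14.4 × 0.874126 = 12.5874
cement: 23.8 × (5.69/6.29) = 23.8 × 0.904610 = 21.5297
cotton: 13.3 × (1.01/1.39) = 13.3 × 0.726619 = 9.6640
Index = Σ wᵢ·(p₁ᵢ/p₀ᵢ) = 14.6637 + 20.7741 + 8.4627 + 12.5874 + 21.5297 + 9.6640 = 87.6818

87.7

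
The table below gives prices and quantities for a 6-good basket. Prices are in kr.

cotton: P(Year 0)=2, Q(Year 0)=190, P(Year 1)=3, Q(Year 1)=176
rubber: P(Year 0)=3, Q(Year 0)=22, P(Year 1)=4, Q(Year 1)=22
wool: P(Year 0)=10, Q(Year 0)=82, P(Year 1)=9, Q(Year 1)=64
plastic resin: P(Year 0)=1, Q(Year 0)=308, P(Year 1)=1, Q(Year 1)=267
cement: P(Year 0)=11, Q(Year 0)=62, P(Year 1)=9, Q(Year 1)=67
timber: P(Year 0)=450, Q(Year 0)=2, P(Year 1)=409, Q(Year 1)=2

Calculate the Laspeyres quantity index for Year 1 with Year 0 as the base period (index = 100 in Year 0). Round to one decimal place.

93.9

Laspeyres quantity index uses base-period prices as weights.
ΣP(Year 0)·Q(Year 1) = 2×176 + 3×22 + 10×64 + 1×267 + 11×67 + 450×2 = 352 + 66 + 640 + 267 + 737 + 900 = 2962
ΣP(Year 0)·Q(Year 0) = 2×190 + 3×22 + 10×82 + 1×308 + 11×62 + 450×2 = 380 + 66 + 820 + 308 + 682 + 900 = 3156
Index = 2962 / 3156 × 100 = 93.8530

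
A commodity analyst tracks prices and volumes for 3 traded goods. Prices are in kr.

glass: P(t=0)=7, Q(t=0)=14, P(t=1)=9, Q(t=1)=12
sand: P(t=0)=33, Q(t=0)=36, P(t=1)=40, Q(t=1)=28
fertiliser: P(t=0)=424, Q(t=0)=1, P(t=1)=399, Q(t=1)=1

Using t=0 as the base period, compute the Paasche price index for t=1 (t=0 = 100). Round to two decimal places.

113.62

Paasche price index uses current-period quantities as weights.
ΣP(t=1)·Q(t=1) = 9×12 + 40×28 + 399×1 = 108 + 1120 + 399 = 1627
ΣP(t=0)·Q(t=1) = 7×12 + 33×28 + 424×1 = 84 + 924 + 424 = 1432
Index = 1627 / 1432 × 100 = 113.6173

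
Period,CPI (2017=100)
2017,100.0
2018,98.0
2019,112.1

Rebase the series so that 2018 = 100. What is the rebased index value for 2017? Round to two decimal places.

Rebased(2017) = 100.0 / 98.0 × 100 = 102.0408

102.04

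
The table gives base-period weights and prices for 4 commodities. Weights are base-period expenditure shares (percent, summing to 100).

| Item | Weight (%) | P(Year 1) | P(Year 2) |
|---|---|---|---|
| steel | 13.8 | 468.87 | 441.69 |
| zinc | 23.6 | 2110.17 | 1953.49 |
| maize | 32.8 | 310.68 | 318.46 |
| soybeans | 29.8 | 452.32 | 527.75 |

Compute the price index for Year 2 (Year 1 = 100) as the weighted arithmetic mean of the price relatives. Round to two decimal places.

steel: 13.8 × (441.69/468.87) = 13.8 × 0.942031 = 13.0000
zinc: 23.6 × (1953.49/2110.17) = 23.6 × 0.925750 = 21.8477
maize: 32.8 × (318.46/310.68) = 32.8 × 1.025042 = 33.6214
soybeans: 29.8 × (527.75/452.32) = 29.8 × 1.166762 = 34.7695
Index = Σ wᵢ·(p₁ᵢ/p₀ᵢ) = 13.0000 + 21.8477 + 33.6214 + 34.7695 = 103.2386

103.24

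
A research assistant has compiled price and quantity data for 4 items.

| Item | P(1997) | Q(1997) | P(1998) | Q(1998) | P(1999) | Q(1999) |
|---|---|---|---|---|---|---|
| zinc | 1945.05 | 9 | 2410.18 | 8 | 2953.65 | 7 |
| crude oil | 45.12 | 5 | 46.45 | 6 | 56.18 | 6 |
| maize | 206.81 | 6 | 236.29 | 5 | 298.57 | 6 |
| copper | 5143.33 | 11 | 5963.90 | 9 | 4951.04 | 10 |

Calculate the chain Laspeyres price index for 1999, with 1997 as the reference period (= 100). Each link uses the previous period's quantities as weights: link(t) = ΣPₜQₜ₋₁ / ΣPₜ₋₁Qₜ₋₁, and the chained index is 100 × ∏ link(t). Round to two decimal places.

Link 1997→1998:
ΣP(1998)Q(1997) = 2410.18×9 + 46.45×5 + 236.29×6 + 5963.90×11 = 21691.62 + 232.25 + 1417.74 + 65602.9 = 88944.51
ΣP(1997)Q(1997) = 1945.05×9 + 45.12×5 + 206.81×6 + 5143.33×11 = 17505.45 + 225.6 + 1240.86 + 56576.63 = 75548.54
link = 88944.51/75548.54 = 1.177316
Link 1998→1999:
ΣP(1999)Q(1998) = 2953.65×8 + 56.18×6 + 298.57×5 + 4951.04×9 = 23629.2 + 337.08 + 1492.85 + 44559.36 = 70018.49
ΣP(1998)Q(1998) = 2410.18×8 + 46.45×6 + 236.29×5 + 5963.90×9 = 19281.44 + 278.7 + 1181.45 + 53675.1 = 74416.69
link = 70018.49/74416.69 = 0.940898
Chained index = 100 × 1.177316 × 0.940898 = 110.7734

110.77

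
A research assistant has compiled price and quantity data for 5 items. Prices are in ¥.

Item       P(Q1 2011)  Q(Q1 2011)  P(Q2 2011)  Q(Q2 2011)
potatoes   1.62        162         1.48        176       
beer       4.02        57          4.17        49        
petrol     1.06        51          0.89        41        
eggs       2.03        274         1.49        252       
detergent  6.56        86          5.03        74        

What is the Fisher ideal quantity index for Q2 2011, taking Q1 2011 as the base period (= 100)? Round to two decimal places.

91.49

Laspeyres component (base-period weights):
ΣP(Q1 2011)Q(Q2 2011) = 1.62×176 + 4.02×49 + 1.06×41 + 2.03×252 + 6.56×74 = 285.12 + 196.98 + 43.46 + 511.56 + 485.44 = 1522.56
ΣP(Q1 2011)Q(Q1 2011) = 1.62×162 + 4.02×57 + 1.06×51 + 2.03×274 + 6.56×86 = 262.44 + 229.14 + 54.06 + 556.22 + 564.16 = 1666.02
L = 1522.56 / 1666.02 × 100 = 91.3891
Paasche component (current-period weights):
ΣP(Q2 2011)Q(Q2 2011) = 1.48×176 + 4.17×49 + 0.89×41 + 1.49×252 + 5.03×74 = 260.48 + 204.33 + 36.49 + 375.48 + 372.22 = 1249
ΣP(Q2 2011)Q(Q1 2011) = 1.48×162 + 4.17×57 + 0.89×51 + 1.49×274 + 5.03×86 = 239.76 + 237.69 + 45.39 + 408.26 + 432.58 = 1363.68
P = 1249 / 1363.68 × 100 = 91.5904
Fisher = √(L × P) = √(91.3891 × 91.5904) = 91.4897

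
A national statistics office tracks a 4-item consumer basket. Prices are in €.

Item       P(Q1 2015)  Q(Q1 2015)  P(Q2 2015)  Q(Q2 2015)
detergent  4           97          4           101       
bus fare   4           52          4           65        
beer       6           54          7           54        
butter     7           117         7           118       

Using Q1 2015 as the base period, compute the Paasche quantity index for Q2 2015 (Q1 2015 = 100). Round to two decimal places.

Paasche quantity index uses current-period prices as weights.
ΣP(Q2 2015)·Q(Q2 2015) = 4×101 + 4×65 + 7×54 + 7×118 = 404 + 260 + 378 + 826 = 1868
ΣP(Q2 2015)·Q(Q1 2015) = 4×97 + 4×52 + 7×54 + 7×117 = 388 + 208 + 378 + 819 = 1793
Index = 1868 / 1793 × 100 = 104.1829

104.18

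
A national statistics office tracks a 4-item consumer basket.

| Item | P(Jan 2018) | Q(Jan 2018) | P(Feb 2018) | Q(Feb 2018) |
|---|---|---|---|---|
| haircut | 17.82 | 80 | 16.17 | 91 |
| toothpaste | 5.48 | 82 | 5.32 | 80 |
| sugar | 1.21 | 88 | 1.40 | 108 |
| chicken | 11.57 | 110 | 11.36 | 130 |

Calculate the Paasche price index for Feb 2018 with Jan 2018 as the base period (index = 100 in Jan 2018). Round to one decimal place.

Paasche price index uses current-period quantities as weights.
ΣP(Feb 2018)·Q(Feb 2018) = 16.17×91 + 5.32×80 + 1.40×108 + 11.36×130 = 1471.47 + 425.6 + 151.2 + 1476.8 = 3525.07
ΣP(Jan 2018)·Q(Feb 2018) = 17.82×91 + 5.48×80 + 1.21×108 + 11.57×130 = 1621.62 + 438.4 + 130.68 + 1504.1 = 3694.8
Index = 3525.07 / 3694.8 × 100 = 95.4062

95.4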